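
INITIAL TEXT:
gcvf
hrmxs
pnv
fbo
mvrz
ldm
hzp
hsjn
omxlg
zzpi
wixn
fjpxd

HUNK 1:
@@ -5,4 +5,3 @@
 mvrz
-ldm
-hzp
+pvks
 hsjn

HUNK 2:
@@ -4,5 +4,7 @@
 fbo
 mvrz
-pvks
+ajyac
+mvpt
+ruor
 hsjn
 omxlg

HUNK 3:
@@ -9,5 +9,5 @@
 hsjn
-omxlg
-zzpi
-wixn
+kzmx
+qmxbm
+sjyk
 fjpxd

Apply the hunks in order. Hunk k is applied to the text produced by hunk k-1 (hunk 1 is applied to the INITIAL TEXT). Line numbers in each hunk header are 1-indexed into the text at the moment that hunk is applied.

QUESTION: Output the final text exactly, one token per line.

Answer: gcvf
hrmxs
pnv
fbo
mvrz
ajyac
mvpt
ruor
hsjn
kzmx
qmxbm
sjyk
fjpxd

Derivation:
Hunk 1: at line 5 remove [ldm,hzp] add [pvks] -> 11 lines: gcvf hrmxs pnv fbo mvrz pvks hsjn omxlg zzpi wixn fjpxd
Hunk 2: at line 4 remove [pvks] add [ajyac,mvpt,ruor] -> 13 lines: gcvf hrmxs pnv fbo mvrz ajyac mvpt ruor hsjn omxlg zzpi wixn fjpxd
Hunk 3: at line 9 remove [omxlg,zzpi,wixn] add [kzmx,qmxbm,sjyk] -> 13 lines: gcvf hrmxs pnv fbo mvrz ajyac mvpt ruor hsjn kzmx qmxbm sjyk fjpxd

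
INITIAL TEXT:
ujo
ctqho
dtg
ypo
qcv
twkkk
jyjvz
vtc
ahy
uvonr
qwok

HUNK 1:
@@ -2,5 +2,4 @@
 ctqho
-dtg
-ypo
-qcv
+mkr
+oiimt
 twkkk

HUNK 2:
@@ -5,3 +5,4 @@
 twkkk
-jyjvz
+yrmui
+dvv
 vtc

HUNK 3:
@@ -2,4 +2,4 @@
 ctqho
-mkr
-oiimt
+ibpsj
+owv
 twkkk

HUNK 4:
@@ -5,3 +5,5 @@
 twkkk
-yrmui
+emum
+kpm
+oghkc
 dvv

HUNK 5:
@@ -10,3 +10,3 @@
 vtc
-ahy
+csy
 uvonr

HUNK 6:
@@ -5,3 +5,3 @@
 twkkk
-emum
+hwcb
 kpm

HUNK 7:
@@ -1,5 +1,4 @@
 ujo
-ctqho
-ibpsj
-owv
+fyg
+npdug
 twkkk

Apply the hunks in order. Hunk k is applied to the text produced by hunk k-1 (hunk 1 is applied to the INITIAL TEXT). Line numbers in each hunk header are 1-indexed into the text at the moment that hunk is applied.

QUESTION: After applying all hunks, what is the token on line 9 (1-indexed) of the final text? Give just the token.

Hunk 1: at line 2 remove [dtg,ypo,qcv] add [mkr,oiimt] -> 10 lines: ujo ctqho mkr oiimt twkkk jyjvz vtc ahy uvonr qwok
Hunk 2: at line 5 remove [jyjvz] add [yrmui,dvv] -> 11 lines: ujo ctqho mkr oiimt twkkk yrmui dvv vtc ahy uvonr qwok
Hunk 3: at line 2 remove [mkr,oiimt] add [ibpsj,owv] -> 11 lines: ujo ctqho ibpsj owv twkkk yrmui dvv vtc ahy uvonr qwok
Hunk 4: at line 5 remove [yrmui] add [emum,kpm,oghkc] -> 13 lines: ujo ctqho ibpsj owv twkkk emum kpm oghkc dvv vtc ahy uvonr qwok
Hunk 5: at line 10 remove [ahy] add [csy] -> 13 lines: ujo ctqho ibpsj owv twkkk emum kpm oghkc dvv vtc csy uvonr qwok
Hunk 6: at line 5 remove [emum] add [hwcb] -> 13 lines: ujo ctqho ibpsj owv twkkk hwcb kpm oghkc dvv vtc csy uvonr qwok
Hunk 7: at line 1 remove [ctqho,ibpsj,owv] add [fyg,npdug] -> 12 lines: ujo fyg npdug twkkk hwcb kpm oghkc dvv vtc csy uvonr qwok
Final line 9: vtc

Answer: vtc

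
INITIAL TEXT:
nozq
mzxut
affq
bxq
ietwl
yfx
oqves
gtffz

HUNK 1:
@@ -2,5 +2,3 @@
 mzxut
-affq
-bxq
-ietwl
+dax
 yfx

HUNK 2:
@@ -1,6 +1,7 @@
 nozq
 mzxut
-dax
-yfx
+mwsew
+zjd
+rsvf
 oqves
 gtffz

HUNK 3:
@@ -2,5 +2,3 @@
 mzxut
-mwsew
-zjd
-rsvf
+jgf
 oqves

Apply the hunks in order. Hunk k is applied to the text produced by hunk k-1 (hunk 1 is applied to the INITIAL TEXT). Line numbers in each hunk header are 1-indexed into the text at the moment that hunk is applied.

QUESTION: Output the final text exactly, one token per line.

Hunk 1: at line 2 remove [affq,bxq,ietwl] add [dax] -> 6 lines: nozq mzxut dax yfx oqves gtffz
Hunk 2: at line 1 remove [dax,yfx] add [mwsew,zjd,rsvf] -> 7 lines: nozq mzxut mwsew zjd rsvf oqves gtffz
Hunk 3: at line 2 remove [mwsew,zjd,rsvf] add [jgf] -> 5 lines: nozq mzxut jgf oqves gtffz

Answer: nozq
mzxut
jgf
oqves
gtffz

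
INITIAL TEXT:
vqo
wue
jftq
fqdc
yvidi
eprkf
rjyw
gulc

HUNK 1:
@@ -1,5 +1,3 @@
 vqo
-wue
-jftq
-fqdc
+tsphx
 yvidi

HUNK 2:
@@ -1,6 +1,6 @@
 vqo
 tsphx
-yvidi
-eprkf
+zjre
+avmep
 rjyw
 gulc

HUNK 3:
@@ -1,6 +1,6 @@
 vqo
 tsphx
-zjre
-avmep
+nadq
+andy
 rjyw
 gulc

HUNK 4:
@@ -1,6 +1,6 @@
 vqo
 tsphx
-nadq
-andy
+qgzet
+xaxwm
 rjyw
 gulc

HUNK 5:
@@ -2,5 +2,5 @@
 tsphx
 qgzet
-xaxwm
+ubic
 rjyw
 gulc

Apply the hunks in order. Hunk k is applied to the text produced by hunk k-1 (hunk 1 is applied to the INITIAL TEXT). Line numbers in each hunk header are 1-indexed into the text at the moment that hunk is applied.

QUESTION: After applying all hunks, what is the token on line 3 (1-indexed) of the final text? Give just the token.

Answer: qgzet

Derivation:
Hunk 1: at line 1 remove [wue,jftq,fqdc] add [tsphx] -> 6 lines: vqo tsphx yvidi eprkf rjyw gulc
Hunk 2: at line 1 remove [yvidi,eprkf] add [zjre,avmep] -> 6 lines: vqo tsphx zjre avmep rjyw gulc
Hunk 3: at line 1 remove [zjre,avmep] add [nadq,andy] -> 6 lines: vqo tsphx nadq andy rjyw gulc
Hunk 4: at line 1 remove [nadq,andy] add [qgzet,xaxwm] -> 6 lines: vqo tsphx qgzet xaxwm rjyw gulc
Hunk 5: at line 2 remove [xaxwm] add [ubic] -> 6 lines: vqo tsphx qgzet ubic rjyw gulc
Final line 3: qgzet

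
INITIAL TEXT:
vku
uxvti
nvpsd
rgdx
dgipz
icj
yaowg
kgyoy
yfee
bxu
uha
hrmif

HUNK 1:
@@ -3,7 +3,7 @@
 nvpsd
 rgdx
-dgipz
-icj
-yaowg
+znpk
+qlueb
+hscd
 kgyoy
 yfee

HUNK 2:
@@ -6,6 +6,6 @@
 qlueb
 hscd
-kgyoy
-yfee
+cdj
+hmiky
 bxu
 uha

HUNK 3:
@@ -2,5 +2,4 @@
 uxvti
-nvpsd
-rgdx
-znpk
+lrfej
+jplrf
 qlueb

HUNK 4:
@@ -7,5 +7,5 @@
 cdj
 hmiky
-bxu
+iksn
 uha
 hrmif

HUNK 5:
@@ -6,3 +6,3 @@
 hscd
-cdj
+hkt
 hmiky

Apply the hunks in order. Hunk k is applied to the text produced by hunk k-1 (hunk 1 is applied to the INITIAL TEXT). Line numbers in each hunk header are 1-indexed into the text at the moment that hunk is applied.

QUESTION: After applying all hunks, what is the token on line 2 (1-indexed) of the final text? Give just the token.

Hunk 1: at line 3 remove [dgipz,icj,yaowg] add [znpk,qlueb,hscd] -> 12 lines: vku uxvti nvpsd rgdx znpk qlueb hscd kgyoy yfee bxu uha hrmif
Hunk 2: at line 6 remove [kgyoy,yfee] add [cdj,hmiky] -> 12 lines: vku uxvti nvpsd rgdx znpk qlueb hscd cdj hmiky bxu uha hrmif
Hunk 3: at line 2 remove [nvpsd,rgdx,znpk] add [lrfej,jplrf] -> 11 lines: vku uxvti lrfej jplrf qlueb hscd cdj hmiky bxu uha hrmif
Hunk 4: at line 7 remove [bxu] add [iksn] -> 11 lines: vku uxvti lrfej jplrf qlueb hscd cdj hmiky iksn uha hrmif
Hunk 5: at line 6 remove [cdj] add [hkt] -> 11 lines: vku uxvti lrfej jplrf qlueb hscd hkt hmiky iksn uha hrmif
Final line 2: uxvti

Answer: uxvti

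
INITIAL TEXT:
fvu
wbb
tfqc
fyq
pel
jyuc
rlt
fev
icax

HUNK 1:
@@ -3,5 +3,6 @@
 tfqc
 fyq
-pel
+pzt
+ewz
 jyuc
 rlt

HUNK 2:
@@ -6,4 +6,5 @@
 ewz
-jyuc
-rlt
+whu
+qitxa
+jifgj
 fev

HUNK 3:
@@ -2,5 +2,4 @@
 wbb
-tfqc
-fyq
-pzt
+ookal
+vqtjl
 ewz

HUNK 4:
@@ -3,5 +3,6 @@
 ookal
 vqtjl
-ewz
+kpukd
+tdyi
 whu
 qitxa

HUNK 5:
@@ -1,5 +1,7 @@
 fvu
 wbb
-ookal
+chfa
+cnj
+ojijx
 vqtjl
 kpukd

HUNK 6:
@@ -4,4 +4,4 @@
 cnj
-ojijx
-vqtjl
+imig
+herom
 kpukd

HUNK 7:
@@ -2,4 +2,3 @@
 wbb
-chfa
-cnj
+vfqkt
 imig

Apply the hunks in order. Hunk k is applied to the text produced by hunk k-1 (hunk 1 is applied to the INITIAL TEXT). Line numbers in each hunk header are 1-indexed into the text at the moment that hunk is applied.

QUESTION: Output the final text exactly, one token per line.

Answer: fvu
wbb
vfqkt
imig
herom
kpukd
tdyi
whu
qitxa
jifgj
fev
icax

Derivation:
Hunk 1: at line 3 remove [pel] add [pzt,ewz] -> 10 lines: fvu wbb tfqc fyq pzt ewz jyuc rlt fev icax
Hunk 2: at line 6 remove [jyuc,rlt] add [whu,qitxa,jifgj] -> 11 lines: fvu wbb tfqc fyq pzt ewz whu qitxa jifgj fev icax
Hunk 3: at line 2 remove [tfqc,fyq,pzt] add [ookal,vqtjl] -> 10 lines: fvu wbb ookal vqtjl ewz whu qitxa jifgj fev icax
Hunk 4: at line 3 remove [ewz] add [kpukd,tdyi] -> 11 lines: fvu wbb ookal vqtjl kpukd tdyi whu qitxa jifgj fev icax
Hunk 5: at line 1 remove [ookal] add [chfa,cnj,ojijx] -> 13 lines: fvu wbb chfa cnj ojijx vqtjl kpukd tdyi whu qitxa jifgj fev icax
Hunk 6: at line 4 remove [ojijx,vqtjl] add [imig,herom] -> 13 lines: fvu wbb chfa cnj imig herom kpukd tdyi whu qitxa jifgj fev icax
Hunk 7: at line 2 remove [chfa,cnj] add [vfqkt] -> 12 lines: fvu wbb vfqkt imig herom kpukd tdyi whu qitxa jifgj fev icax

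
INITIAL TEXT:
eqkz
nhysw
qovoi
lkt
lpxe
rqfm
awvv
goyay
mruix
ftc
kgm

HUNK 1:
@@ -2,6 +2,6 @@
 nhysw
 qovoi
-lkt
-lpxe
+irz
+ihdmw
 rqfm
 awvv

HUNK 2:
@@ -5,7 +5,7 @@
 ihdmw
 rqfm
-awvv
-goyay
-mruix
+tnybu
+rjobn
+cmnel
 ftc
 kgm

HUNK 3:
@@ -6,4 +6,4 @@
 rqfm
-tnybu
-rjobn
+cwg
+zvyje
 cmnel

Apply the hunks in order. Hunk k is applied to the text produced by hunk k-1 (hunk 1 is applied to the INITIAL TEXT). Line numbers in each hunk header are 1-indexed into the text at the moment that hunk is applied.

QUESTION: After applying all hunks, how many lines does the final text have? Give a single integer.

Answer: 11

Derivation:
Hunk 1: at line 2 remove [lkt,lpxe] add [irz,ihdmw] -> 11 lines: eqkz nhysw qovoi irz ihdmw rqfm awvv goyay mruix ftc kgm
Hunk 2: at line 5 remove [awvv,goyay,mruix] add [tnybu,rjobn,cmnel] -> 11 lines: eqkz nhysw qovoi irz ihdmw rqfm tnybu rjobn cmnel ftc kgm
Hunk 3: at line 6 remove [tnybu,rjobn] add [cwg,zvyje] -> 11 lines: eqkz nhysw qovoi irz ihdmw rqfm cwg zvyje cmnel ftc kgm
Final line count: 11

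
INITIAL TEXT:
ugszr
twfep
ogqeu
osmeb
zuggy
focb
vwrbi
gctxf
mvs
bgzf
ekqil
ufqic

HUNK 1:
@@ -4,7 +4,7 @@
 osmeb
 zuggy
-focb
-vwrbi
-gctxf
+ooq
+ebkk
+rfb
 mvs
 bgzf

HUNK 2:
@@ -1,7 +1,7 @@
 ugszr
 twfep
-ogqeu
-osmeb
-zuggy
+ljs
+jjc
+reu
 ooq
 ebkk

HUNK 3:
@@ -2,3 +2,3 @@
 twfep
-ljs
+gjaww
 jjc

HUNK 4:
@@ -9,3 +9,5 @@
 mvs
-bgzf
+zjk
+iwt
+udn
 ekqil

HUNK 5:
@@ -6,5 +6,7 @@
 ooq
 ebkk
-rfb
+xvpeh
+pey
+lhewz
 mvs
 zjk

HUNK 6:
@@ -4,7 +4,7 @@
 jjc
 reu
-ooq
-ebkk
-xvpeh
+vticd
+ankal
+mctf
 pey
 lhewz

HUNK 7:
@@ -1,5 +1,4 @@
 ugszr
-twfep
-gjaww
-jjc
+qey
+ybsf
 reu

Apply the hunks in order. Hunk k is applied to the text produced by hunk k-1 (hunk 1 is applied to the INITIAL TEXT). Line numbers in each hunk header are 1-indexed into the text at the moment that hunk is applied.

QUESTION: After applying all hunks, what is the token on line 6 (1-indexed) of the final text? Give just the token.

Hunk 1: at line 4 remove [focb,vwrbi,gctxf] add [ooq,ebkk,rfb] -> 12 lines: ugszr twfep ogqeu osmeb zuggy ooq ebkk rfb mvs bgzf ekqil ufqic
Hunk 2: at line 1 remove [ogqeu,osmeb,zuggy] add [ljs,jjc,reu] -> 12 lines: ugszr twfep ljs jjc reu ooq ebkk rfb mvs bgzf ekqil ufqic
Hunk 3: at line 2 remove [ljs] add [gjaww] -> 12 lines: ugszr twfep gjaww jjc reu ooq ebkk rfb mvs bgzf ekqil ufqic
Hunk 4: at line 9 remove [bgzf] add [zjk,iwt,udn] -> 14 lines: ugszr twfep gjaww jjc reu ooq ebkk rfb mvs zjk iwt udn ekqil ufqic
Hunk 5: at line 6 remove [rfb] add [xvpeh,pey,lhewz] -> 16 lines: ugszr twfep gjaww jjc reu ooq ebkk xvpeh pey lhewz mvs zjk iwt udn ekqil ufqic
Hunk 6: at line 4 remove [ooq,ebkk,xvpeh] add [vticd,ankal,mctf] -> 16 lines: ugszr twfep gjaww jjc reu vticd ankal mctf pey lhewz mvs zjk iwt udn ekqil ufqic
Hunk 7: at line 1 remove [twfep,gjaww,jjc] add [qey,ybsf] -> 15 lines: ugszr qey ybsf reu vticd ankal mctf pey lhewz mvs zjk iwt udn ekqil ufqic
Final line 6: ankal

Answer: ankal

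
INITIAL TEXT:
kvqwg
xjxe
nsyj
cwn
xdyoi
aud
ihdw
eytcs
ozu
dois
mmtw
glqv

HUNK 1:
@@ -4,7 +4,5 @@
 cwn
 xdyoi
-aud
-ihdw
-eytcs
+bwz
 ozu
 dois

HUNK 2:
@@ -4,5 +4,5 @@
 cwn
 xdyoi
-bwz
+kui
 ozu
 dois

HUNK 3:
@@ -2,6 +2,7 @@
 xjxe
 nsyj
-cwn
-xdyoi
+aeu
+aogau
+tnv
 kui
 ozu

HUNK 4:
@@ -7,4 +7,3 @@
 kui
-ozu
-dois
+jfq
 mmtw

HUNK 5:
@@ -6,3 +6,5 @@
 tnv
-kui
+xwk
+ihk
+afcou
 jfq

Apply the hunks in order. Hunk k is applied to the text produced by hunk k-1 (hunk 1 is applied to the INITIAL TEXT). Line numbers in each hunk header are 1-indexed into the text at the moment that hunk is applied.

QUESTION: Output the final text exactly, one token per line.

Hunk 1: at line 4 remove [aud,ihdw,eytcs] add [bwz] -> 10 lines: kvqwg xjxe nsyj cwn xdyoi bwz ozu dois mmtw glqv
Hunk 2: at line 4 remove [bwz] add [kui] -> 10 lines: kvqwg xjxe nsyj cwn xdyoi kui ozu dois mmtw glqv
Hunk 3: at line 2 remove [cwn,xdyoi] add [aeu,aogau,tnv] -> 11 lines: kvqwg xjxe nsyj aeu aogau tnv kui ozu dois mmtw glqv
Hunk 4: at line 7 remove [ozu,dois] add [jfq] -> 10 lines: kvqwg xjxe nsyj aeu aogau tnv kui jfq mmtw glqv
Hunk 5: at line 6 remove [kui] add [xwk,ihk,afcou] -> 12 lines: kvqwg xjxe nsyj aeu aogau tnv xwk ihk afcou jfq mmtw glqv

Answer: kvqwg
xjxe
nsyj
aeu
aogau
tnv
xwk
ihk
afcou
jfq
mmtw
glqv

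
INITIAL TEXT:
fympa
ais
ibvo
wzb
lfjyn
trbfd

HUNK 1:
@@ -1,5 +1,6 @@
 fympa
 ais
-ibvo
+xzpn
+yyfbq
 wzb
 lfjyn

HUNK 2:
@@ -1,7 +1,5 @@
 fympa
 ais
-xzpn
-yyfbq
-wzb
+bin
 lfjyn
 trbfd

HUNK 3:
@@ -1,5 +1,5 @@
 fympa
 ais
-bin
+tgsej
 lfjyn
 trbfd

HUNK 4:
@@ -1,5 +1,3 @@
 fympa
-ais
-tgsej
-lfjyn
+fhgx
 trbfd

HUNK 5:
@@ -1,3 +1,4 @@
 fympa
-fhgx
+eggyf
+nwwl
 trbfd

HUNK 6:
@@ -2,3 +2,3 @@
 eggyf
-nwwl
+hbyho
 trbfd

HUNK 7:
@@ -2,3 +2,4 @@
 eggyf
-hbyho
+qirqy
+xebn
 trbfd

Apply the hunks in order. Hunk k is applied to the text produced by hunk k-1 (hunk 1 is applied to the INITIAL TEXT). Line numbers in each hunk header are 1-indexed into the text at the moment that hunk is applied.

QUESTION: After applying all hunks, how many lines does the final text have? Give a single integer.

Answer: 5

Derivation:
Hunk 1: at line 1 remove [ibvo] add [xzpn,yyfbq] -> 7 lines: fympa ais xzpn yyfbq wzb lfjyn trbfd
Hunk 2: at line 1 remove [xzpn,yyfbq,wzb] add [bin] -> 5 lines: fympa ais bin lfjyn trbfd
Hunk 3: at line 1 remove [bin] add [tgsej] -> 5 lines: fympa ais tgsej lfjyn trbfd
Hunk 4: at line 1 remove [ais,tgsej,lfjyn] add [fhgx] -> 3 lines: fympa fhgx trbfd
Hunk 5: at line 1 remove [fhgx] add [eggyf,nwwl] -> 4 lines: fympa eggyf nwwl trbfd
Hunk 6: at line 2 remove [nwwl] add [hbyho] -> 4 lines: fympa eggyf hbyho trbfd
Hunk 7: at line 2 remove [hbyho] add [qirqy,xebn] -> 5 lines: fympa eggyf qirqy xebn trbfd
Final line count: 5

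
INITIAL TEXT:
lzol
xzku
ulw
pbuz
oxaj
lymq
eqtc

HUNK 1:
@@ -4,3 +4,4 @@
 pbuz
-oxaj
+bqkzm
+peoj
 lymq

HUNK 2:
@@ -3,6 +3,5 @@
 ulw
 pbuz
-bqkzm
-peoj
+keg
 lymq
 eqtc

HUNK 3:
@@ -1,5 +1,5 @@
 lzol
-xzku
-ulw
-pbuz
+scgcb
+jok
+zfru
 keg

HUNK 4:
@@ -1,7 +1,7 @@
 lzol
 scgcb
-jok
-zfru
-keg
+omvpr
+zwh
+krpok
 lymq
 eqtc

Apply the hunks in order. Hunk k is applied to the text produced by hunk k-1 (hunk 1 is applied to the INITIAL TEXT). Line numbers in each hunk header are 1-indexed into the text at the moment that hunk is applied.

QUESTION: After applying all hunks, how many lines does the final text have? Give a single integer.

Answer: 7

Derivation:
Hunk 1: at line 4 remove [oxaj] add [bqkzm,peoj] -> 8 lines: lzol xzku ulw pbuz bqkzm peoj lymq eqtc
Hunk 2: at line 3 remove [bqkzm,peoj] add [keg] -> 7 lines: lzol xzku ulw pbuz keg lymq eqtc
Hunk 3: at line 1 remove [xzku,ulw,pbuz] add [scgcb,jok,zfru] -> 7 lines: lzol scgcb jok zfru keg lymq eqtc
Hunk 4: at line 1 remove [jok,zfru,keg] add [omvpr,zwh,krpok] -> 7 lines: lzol scgcb omvpr zwh krpok lymq eqtc
Final line count: 7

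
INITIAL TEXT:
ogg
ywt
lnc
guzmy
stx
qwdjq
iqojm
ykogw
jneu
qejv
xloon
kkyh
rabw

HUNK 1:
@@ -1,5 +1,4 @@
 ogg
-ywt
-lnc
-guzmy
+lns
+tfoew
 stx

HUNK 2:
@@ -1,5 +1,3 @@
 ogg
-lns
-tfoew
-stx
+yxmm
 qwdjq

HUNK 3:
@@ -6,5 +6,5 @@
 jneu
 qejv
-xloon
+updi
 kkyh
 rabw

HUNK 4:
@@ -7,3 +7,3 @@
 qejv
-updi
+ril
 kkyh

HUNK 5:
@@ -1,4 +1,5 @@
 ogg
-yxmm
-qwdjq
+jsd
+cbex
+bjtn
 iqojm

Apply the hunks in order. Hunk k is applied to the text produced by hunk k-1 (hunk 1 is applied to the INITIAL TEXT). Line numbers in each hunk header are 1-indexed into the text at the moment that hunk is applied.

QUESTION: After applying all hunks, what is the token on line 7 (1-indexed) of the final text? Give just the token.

Answer: jneu

Derivation:
Hunk 1: at line 1 remove [ywt,lnc,guzmy] add [lns,tfoew] -> 12 lines: ogg lns tfoew stx qwdjq iqojm ykogw jneu qejv xloon kkyh rabw
Hunk 2: at line 1 remove [lns,tfoew,stx] add [yxmm] -> 10 lines: ogg yxmm qwdjq iqojm ykogw jneu qejv xloon kkyh rabw
Hunk 3: at line 6 remove [xloon] add [updi] -> 10 lines: ogg yxmm qwdjq iqojm ykogw jneu qejv updi kkyh rabw
Hunk 4: at line 7 remove [updi] add [ril] -> 10 lines: ogg yxmm qwdjq iqojm ykogw jneu qejv ril kkyh rabw
Hunk 5: at line 1 remove [yxmm,qwdjq] add [jsd,cbex,bjtn] -> 11 lines: ogg jsd cbex bjtn iqojm ykogw jneu qejv ril kkyh rabw
Final line 7: jneu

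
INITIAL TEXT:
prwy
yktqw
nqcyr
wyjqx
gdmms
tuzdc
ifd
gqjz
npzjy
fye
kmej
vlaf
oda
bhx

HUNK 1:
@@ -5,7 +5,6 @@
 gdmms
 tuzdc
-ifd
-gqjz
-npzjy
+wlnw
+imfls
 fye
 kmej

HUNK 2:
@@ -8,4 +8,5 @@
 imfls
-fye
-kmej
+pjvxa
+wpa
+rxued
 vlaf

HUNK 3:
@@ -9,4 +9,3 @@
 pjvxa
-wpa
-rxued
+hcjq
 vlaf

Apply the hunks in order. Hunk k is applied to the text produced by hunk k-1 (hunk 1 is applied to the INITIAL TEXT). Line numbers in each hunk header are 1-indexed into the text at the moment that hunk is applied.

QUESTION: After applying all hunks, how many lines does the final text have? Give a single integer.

Answer: 13

Derivation:
Hunk 1: at line 5 remove [ifd,gqjz,npzjy] add [wlnw,imfls] -> 13 lines: prwy yktqw nqcyr wyjqx gdmms tuzdc wlnw imfls fye kmej vlaf oda bhx
Hunk 2: at line 8 remove [fye,kmej] add [pjvxa,wpa,rxued] -> 14 lines: prwy yktqw nqcyr wyjqx gdmms tuzdc wlnw imfls pjvxa wpa rxued vlaf oda bhx
Hunk 3: at line 9 remove [wpa,rxued] add [hcjq] -> 13 lines: prwy yktqw nqcyr wyjqx gdmms tuzdc wlnw imfls pjvxa hcjq vlaf oda bhx
Final line count: 13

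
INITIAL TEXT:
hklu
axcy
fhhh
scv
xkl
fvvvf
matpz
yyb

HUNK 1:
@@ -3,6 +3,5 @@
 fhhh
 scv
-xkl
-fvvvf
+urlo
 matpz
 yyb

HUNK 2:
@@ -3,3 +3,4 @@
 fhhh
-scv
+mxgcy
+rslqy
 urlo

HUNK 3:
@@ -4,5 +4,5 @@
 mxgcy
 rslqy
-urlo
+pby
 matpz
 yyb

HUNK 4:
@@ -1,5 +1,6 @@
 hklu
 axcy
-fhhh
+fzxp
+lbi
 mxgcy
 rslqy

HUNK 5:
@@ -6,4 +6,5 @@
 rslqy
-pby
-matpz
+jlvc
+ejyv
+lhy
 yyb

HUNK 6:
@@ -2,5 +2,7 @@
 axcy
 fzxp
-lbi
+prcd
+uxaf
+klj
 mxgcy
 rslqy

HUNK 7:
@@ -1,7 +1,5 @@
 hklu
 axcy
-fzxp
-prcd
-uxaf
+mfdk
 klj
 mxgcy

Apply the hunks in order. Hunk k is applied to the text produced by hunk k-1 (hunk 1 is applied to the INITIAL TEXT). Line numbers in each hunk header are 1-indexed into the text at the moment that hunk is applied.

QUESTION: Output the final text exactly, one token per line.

Hunk 1: at line 3 remove [xkl,fvvvf] add [urlo] -> 7 lines: hklu axcy fhhh scv urlo matpz yyb
Hunk 2: at line 3 remove [scv] add [mxgcy,rslqy] -> 8 lines: hklu axcy fhhh mxgcy rslqy urlo matpz yyb
Hunk 3: at line 4 remove [urlo] add [pby] -> 8 lines: hklu axcy fhhh mxgcy rslqy pby matpz yyb
Hunk 4: at line 1 remove [fhhh] add [fzxp,lbi] -> 9 lines: hklu axcy fzxp lbi mxgcy rslqy pby matpz yyb
Hunk 5: at line 6 remove [pby,matpz] add [jlvc,ejyv,lhy] -> 10 lines: hklu axcy fzxp lbi mxgcy rslqy jlvc ejyv lhy yyb
Hunk 6: at line 2 remove [lbi] add [prcd,uxaf,klj] -> 12 lines: hklu axcy fzxp prcd uxaf klj mxgcy rslqy jlvc ejyv lhy yyb
Hunk 7: at line 1 remove [fzxp,prcd,uxaf] add [mfdk] -> 10 lines: hklu axcy mfdk klj mxgcy rslqy jlvc ejyv lhy yyb

Answer: hklu
axcy
mfdk
klj
mxgcy
rslqy
jlvc
ejyv
lhy
yyb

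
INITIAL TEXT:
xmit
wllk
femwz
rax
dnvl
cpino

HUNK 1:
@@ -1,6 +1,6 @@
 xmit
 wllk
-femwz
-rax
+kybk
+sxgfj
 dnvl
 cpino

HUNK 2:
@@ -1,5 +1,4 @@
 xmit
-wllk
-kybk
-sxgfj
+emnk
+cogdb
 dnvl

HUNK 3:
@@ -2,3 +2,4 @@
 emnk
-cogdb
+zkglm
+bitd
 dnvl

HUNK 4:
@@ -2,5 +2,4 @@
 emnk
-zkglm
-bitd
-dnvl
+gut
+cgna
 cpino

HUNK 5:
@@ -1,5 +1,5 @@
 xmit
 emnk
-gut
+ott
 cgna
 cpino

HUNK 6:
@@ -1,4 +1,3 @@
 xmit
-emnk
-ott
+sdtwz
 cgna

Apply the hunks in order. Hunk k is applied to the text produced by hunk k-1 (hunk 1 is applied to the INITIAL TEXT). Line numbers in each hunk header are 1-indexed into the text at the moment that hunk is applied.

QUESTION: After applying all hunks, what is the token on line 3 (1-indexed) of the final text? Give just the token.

Hunk 1: at line 1 remove [femwz,rax] add [kybk,sxgfj] -> 6 lines: xmit wllk kybk sxgfj dnvl cpino
Hunk 2: at line 1 remove [wllk,kybk,sxgfj] add [emnk,cogdb] -> 5 lines: xmit emnk cogdb dnvl cpino
Hunk 3: at line 2 remove [cogdb] add [zkglm,bitd] -> 6 lines: xmit emnk zkglm bitd dnvl cpino
Hunk 4: at line 2 remove [zkglm,bitd,dnvl] add [gut,cgna] -> 5 lines: xmit emnk gut cgna cpino
Hunk 5: at line 1 remove [gut] add [ott] -> 5 lines: xmit emnk ott cgna cpino
Hunk 6: at line 1 remove [emnk,ott] add [sdtwz] -> 4 lines: xmit sdtwz cgna cpino
Final line 3: cgna

Answer: cgna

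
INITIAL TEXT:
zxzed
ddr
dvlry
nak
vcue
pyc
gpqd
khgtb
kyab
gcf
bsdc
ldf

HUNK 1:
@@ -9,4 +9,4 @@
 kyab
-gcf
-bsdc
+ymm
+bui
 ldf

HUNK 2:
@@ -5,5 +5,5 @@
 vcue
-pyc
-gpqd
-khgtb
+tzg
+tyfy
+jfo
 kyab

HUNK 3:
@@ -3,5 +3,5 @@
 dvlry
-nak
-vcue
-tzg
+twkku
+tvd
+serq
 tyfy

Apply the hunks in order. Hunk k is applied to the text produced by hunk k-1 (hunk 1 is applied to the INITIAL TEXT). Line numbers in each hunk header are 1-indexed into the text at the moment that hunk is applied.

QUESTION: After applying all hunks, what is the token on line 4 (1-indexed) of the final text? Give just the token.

Answer: twkku

Derivation:
Hunk 1: at line 9 remove [gcf,bsdc] add [ymm,bui] -> 12 lines: zxzed ddr dvlry nak vcue pyc gpqd khgtb kyab ymm bui ldf
Hunk 2: at line 5 remove [pyc,gpqd,khgtb] add [tzg,tyfy,jfo] -> 12 lines: zxzed ddr dvlry nak vcue tzg tyfy jfo kyab ymm bui ldf
Hunk 3: at line 3 remove [nak,vcue,tzg] add [twkku,tvd,serq] -> 12 lines: zxzed ddr dvlry twkku tvd serq tyfy jfo kyab ymm bui ldf
Final line 4: twkku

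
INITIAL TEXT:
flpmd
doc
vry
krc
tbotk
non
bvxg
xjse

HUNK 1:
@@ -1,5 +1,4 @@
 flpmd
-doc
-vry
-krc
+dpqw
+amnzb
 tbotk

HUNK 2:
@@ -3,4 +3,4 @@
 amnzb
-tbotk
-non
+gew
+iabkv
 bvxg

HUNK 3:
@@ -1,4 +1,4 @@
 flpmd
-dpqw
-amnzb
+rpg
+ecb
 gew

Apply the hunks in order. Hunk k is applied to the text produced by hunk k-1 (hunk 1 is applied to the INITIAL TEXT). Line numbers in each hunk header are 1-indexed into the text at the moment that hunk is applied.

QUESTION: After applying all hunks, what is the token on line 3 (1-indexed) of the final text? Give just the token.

Hunk 1: at line 1 remove [doc,vry,krc] add [dpqw,amnzb] -> 7 lines: flpmd dpqw amnzb tbotk non bvxg xjse
Hunk 2: at line 3 remove [tbotk,non] add [gew,iabkv] -> 7 lines: flpmd dpqw amnzb gew iabkv bvxg xjse
Hunk 3: at line 1 remove [dpqw,amnzb] add [rpg,ecb] -> 7 lines: flpmd rpg ecb gew iabkv bvxg xjse
Final line 3: ecb

Answer: ecb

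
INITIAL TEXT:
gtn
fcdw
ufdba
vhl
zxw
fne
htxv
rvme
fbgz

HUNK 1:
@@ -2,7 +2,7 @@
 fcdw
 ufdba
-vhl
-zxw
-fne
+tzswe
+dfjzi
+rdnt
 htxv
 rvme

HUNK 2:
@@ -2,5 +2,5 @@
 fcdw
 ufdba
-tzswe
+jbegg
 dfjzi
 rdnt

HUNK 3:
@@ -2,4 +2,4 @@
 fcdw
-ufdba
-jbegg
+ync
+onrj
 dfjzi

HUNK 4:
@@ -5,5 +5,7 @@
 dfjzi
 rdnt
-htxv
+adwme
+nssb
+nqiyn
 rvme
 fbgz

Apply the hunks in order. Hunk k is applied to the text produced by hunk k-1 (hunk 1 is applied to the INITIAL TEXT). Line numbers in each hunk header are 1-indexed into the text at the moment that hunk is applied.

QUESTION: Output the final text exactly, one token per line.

Hunk 1: at line 2 remove [vhl,zxw,fne] add [tzswe,dfjzi,rdnt] -> 9 lines: gtn fcdw ufdba tzswe dfjzi rdnt htxv rvme fbgz
Hunk 2: at line 2 remove [tzswe] add [jbegg] -> 9 lines: gtn fcdw ufdba jbegg dfjzi rdnt htxv rvme fbgz
Hunk 3: at line 2 remove [ufdba,jbegg] add [ync,onrj] -> 9 lines: gtn fcdw ync onrj dfjzi rdnt htxv rvme fbgz
Hunk 4: at line 5 remove [htxv] add [adwme,nssb,nqiyn] -> 11 lines: gtn fcdw ync onrj dfjzi rdnt adwme nssb nqiyn rvme fbgz

Answer: gtn
fcdw
ync
onrj
dfjzi
rdnt
adwme
nssb
nqiyn
rvme
fbgz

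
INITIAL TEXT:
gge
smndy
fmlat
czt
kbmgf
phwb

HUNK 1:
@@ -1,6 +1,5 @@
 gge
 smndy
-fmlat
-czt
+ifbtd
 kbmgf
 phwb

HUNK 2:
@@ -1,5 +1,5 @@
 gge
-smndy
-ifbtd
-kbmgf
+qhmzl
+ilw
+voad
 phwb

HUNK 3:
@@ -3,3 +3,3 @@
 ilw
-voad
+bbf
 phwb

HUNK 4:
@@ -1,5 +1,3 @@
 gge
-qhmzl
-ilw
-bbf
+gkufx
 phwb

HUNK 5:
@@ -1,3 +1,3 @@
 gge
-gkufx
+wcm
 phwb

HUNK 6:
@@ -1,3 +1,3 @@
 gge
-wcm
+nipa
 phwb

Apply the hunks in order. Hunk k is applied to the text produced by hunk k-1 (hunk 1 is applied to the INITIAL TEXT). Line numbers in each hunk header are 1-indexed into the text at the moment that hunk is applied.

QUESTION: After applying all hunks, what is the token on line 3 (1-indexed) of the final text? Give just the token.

Answer: phwb

Derivation:
Hunk 1: at line 1 remove [fmlat,czt] add [ifbtd] -> 5 lines: gge smndy ifbtd kbmgf phwb
Hunk 2: at line 1 remove [smndy,ifbtd,kbmgf] add [qhmzl,ilw,voad] -> 5 lines: gge qhmzl ilw voad phwb
Hunk 3: at line 3 remove [voad] add [bbf] -> 5 lines: gge qhmzl ilw bbf phwb
Hunk 4: at line 1 remove [qhmzl,ilw,bbf] add [gkufx] -> 3 lines: gge gkufx phwb
Hunk 5: at line 1 remove [gkufx] add [wcm] -> 3 lines: gge wcm phwb
Hunk 6: at line 1 remove [wcm] add [nipa] -> 3 lines: gge nipa phwb
Final line 3: phwb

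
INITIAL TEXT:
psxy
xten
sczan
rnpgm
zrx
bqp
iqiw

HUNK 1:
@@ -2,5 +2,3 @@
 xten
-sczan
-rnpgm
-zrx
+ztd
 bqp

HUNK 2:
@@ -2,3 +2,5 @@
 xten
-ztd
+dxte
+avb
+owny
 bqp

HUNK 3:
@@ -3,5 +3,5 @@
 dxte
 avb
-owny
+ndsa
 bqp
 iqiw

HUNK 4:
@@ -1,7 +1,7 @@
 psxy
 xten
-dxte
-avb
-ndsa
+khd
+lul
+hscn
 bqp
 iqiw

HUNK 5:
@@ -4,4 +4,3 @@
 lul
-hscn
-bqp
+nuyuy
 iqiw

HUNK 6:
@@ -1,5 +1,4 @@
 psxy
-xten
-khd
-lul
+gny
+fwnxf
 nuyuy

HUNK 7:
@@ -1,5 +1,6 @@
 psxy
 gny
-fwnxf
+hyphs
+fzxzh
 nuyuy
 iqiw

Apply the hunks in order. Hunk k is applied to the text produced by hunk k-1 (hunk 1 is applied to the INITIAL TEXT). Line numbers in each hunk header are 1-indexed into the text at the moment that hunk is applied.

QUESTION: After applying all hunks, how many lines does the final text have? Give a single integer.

Answer: 6

Derivation:
Hunk 1: at line 2 remove [sczan,rnpgm,zrx] add [ztd] -> 5 lines: psxy xten ztd bqp iqiw
Hunk 2: at line 2 remove [ztd] add [dxte,avb,owny] -> 7 lines: psxy xten dxte avb owny bqp iqiw
Hunk 3: at line 3 remove [owny] add [ndsa] -> 7 lines: psxy xten dxte avb ndsa bqp iqiw
Hunk 4: at line 1 remove [dxte,avb,ndsa] add [khd,lul,hscn] -> 7 lines: psxy xten khd lul hscn bqp iqiw
Hunk 5: at line 4 remove [hscn,bqp] add [nuyuy] -> 6 lines: psxy xten khd lul nuyuy iqiw
Hunk 6: at line 1 remove [xten,khd,lul] add [gny,fwnxf] -> 5 lines: psxy gny fwnxf nuyuy iqiw
Hunk 7: at line 1 remove [fwnxf] add [hyphs,fzxzh] -> 6 lines: psxy gny hyphs fzxzh nuyuy iqiw
Final line count: 6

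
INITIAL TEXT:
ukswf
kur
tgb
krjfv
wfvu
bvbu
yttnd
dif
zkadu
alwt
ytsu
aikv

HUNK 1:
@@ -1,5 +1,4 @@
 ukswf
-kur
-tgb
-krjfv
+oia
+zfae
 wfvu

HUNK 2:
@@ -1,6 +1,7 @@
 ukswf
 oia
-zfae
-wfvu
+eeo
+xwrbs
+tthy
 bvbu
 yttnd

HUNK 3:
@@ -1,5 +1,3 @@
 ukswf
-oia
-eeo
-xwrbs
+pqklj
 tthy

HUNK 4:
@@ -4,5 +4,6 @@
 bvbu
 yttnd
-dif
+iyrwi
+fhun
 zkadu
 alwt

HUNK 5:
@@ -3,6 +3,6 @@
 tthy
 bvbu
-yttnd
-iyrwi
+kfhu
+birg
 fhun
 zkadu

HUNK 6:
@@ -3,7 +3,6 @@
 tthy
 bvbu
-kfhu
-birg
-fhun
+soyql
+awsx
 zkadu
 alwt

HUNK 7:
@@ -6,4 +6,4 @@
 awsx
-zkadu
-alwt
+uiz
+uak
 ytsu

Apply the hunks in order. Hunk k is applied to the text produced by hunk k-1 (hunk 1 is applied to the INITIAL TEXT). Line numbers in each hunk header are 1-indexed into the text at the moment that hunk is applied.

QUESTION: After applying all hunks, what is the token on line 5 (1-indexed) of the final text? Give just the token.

Hunk 1: at line 1 remove [kur,tgb,krjfv] add [oia,zfae] -> 11 lines: ukswf oia zfae wfvu bvbu yttnd dif zkadu alwt ytsu aikv
Hunk 2: at line 1 remove [zfae,wfvu] add [eeo,xwrbs,tthy] -> 12 lines: ukswf oia eeo xwrbs tthy bvbu yttnd dif zkadu alwt ytsu aikv
Hunk 3: at line 1 remove [oia,eeo,xwrbs] add [pqklj] -> 10 lines: ukswf pqklj tthy bvbu yttnd dif zkadu alwt ytsu aikv
Hunk 4: at line 4 remove [dif] add [iyrwi,fhun] -> 11 lines: ukswf pqklj tthy bvbu yttnd iyrwi fhun zkadu alwt ytsu aikv
Hunk 5: at line 3 remove [yttnd,iyrwi] add [kfhu,birg] -> 11 lines: ukswf pqklj tthy bvbu kfhu birg fhun zkadu alwt ytsu aikv
Hunk 6: at line 3 remove [kfhu,birg,fhun] add [soyql,awsx] -> 10 lines: ukswf pqklj tthy bvbu soyql awsx zkadu alwt ytsu aikv
Hunk 7: at line 6 remove [zkadu,alwt] add [uiz,uak] -> 10 lines: ukswf pqklj tthy bvbu soyql awsx uiz uak ytsu aikv
Final line 5: soyql

Answer: soyql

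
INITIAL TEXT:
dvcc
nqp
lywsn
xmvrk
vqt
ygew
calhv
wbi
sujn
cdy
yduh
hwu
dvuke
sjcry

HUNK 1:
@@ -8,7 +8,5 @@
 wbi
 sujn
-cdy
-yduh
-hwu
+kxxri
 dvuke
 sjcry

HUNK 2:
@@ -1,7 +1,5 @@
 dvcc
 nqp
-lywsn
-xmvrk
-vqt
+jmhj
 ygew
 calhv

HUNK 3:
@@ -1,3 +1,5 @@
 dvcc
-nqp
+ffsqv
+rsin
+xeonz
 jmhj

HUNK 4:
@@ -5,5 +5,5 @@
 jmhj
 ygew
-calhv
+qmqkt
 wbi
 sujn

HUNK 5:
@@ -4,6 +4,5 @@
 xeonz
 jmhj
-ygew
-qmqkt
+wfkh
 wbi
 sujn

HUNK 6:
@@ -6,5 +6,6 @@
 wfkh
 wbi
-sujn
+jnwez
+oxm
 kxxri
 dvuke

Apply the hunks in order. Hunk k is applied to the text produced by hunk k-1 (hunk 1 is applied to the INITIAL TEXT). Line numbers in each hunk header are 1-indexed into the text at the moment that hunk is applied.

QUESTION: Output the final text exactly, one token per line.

Answer: dvcc
ffsqv
rsin
xeonz
jmhj
wfkh
wbi
jnwez
oxm
kxxri
dvuke
sjcry

Derivation:
Hunk 1: at line 8 remove [cdy,yduh,hwu] add [kxxri] -> 12 lines: dvcc nqp lywsn xmvrk vqt ygew calhv wbi sujn kxxri dvuke sjcry
Hunk 2: at line 1 remove [lywsn,xmvrk,vqt] add [jmhj] -> 10 lines: dvcc nqp jmhj ygew calhv wbi sujn kxxri dvuke sjcry
Hunk 3: at line 1 remove [nqp] add [ffsqv,rsin,xeonz] -> 12 lines: dvcc ffsqv rsin xeonz jmhj ygew calhv wbi sujn kxxri dvuke sjcry
Hunk 4: at line 5 remove [calhv] add [qmqkt] -> 12 lines: dvcc ffsqv rsin xeonz jmhj ygew qmqkt wbi sujn kxxri dvuke sjcry
Hunk 5: at line 4 remove [ygew,qmqkt] add [wfkh] -> 11 lines: dvcc ffsqv rsin xeonz jmhj wfkh wbi sujn kxxri dvuke sjcry
Hunk 6: at line 6 remove [sujn] add [jnwez,oxm] -> 12 lines: dvcc ffsqv rsin xeonz jmhj wfkh wbi jnwez oxm kxxri dvuke sjcry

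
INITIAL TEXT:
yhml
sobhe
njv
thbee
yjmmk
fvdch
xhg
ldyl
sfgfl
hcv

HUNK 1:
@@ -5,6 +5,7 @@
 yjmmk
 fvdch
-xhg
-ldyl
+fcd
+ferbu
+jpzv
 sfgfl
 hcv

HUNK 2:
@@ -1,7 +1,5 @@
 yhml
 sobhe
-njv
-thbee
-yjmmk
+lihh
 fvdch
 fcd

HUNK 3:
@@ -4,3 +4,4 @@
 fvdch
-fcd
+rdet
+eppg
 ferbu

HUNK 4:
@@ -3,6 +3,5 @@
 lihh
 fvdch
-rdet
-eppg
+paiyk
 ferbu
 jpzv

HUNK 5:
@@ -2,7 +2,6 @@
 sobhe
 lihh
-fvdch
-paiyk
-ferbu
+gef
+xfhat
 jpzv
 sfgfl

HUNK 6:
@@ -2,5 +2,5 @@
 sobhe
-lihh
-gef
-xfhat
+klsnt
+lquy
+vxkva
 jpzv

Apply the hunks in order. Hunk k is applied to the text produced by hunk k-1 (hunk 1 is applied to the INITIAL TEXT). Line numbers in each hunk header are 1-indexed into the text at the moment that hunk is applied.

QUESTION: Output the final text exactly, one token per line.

Answer: yhml
sobhe
klsnt
lquy
vxkva
jpzv
sfgfl
hcv

Derivation:
Hunk 1: at line 5 remove [xhg,ldyl] add [fcd,ferbu,jpzv] -> 11 lines: yhml sobhe njv thbee yjmmk fvdch fcd ferbu jpzv sfgfl hcv
Hunk 2: at line 1 remove [njv,thbee,yjmmk] add [lihh] -> 9 lines: yhml sobhe lihh fvdch fcd ferbu jpzv sfgfl hcv
Hunk 3: at line 4 remove [fcd] add [rdet,eppg] -> 10 lines: yhml sobhe lihh fvdch rdet eppg ferbu jpzv sfgfl hcv
Hunk 4: at line 3 remove [rdet,eppg] add [paiyk] -> 9 lines: yhml sobhe lihh fvdch paiyk ferbu jpzv sfgfl hcv
Hunk 5: at line 2 remove [fvdch,paiyk,ferbu] add [gef,xfhat] -> 8 lines: yhml sobhe lihh gef xfhat jpzv sfgfl hcv
Hunk 6: at line 2 remove [lihh,gef,xfhat] add [klsnt,lquy,vxkva] -> 8 lines: yhml sobhe klsnt lquy vxkva jpzv sfgfl hcv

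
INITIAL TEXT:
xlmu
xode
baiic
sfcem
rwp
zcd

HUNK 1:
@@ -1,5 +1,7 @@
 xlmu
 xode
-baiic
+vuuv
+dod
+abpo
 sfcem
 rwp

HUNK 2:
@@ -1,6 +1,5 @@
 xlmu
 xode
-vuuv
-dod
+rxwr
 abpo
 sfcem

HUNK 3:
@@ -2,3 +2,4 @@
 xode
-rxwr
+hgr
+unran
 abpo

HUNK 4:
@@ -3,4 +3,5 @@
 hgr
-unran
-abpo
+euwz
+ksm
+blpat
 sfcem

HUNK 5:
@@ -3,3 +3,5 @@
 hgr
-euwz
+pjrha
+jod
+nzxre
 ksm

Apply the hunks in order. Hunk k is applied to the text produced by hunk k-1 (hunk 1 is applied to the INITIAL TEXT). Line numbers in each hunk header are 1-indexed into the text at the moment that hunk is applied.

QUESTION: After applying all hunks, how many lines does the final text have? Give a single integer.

Answer: 11

Derivation:
Hunk 1: at line 1 remove [baiic] add [vuuv,dod,abpo] -> 8 lines: xlmu xode vuuv dod abpo sfcem rwp zcd
Hunk 2: at line 1 remove [vuuv,dod] add [rxwr] -> 7 lines: xlmu xode rxwr abpo sfcem rwp zcd
Hunk 3: at line 2 remove [rxwr] add [hgr,unran] -> 8 lines: xlmu xode hgr unran abpo sfcem rwp zcd
Hunk 4: at line 3 remove [unran,abpo] add [euwz,ksm,blpat] -> 9 lines: xlmu xode hgr euwz ksm blpat sfcem rwp zcd
Hunk 5: at line 3 remove [euwz] add [pjrha,jod,nzxre] -> 11 lines: xlmu xode hgr pjrha jod nzxre ksm blpat sfcem rwp zcd
Final line count: 11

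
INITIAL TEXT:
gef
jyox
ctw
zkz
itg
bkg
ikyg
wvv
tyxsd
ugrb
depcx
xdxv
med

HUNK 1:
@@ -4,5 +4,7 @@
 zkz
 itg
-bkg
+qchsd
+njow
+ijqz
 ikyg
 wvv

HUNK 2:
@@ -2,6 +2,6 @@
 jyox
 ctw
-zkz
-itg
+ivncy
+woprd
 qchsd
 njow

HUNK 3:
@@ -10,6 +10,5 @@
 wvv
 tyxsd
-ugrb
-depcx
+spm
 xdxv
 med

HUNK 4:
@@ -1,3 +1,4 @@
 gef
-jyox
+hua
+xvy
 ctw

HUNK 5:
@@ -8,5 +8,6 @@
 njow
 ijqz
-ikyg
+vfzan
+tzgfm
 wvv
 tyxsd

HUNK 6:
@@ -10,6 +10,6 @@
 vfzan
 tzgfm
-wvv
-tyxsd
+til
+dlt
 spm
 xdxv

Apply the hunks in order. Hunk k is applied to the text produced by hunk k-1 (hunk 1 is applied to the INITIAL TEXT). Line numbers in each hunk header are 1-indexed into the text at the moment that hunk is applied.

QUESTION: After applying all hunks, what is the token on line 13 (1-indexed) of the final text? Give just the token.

Answer: dlt

Derivation:
Hunk 1: at line 4 remove [bkg] add [qchsd,njow,ijqz] -> 15 lines: gef jyox ctw zkz itg qchsd njow ijqz ikyg wvv tyxsd ugrb depcx xdxv med
Hunk 2: at line 2 remove [zkz,itg] add [ivncy,woprd] -> 15 lines: gef jyox ctw ivncy woprd qchsd njow ijqz ikyg wvv tyxsd ugrb depcx xdxv med
Hunk 3: at line 10 remove [ugrb,depcx] add [spm] -> 14 lines: gef jyox ctw ivncy woprd qchsd njow ijqz ikyg wvv tyxsd spm xdxv med
Hunk 4: at line 1 remove [jyox] add [hua,xvy] -> 15 lines: gef hua xvy ctw ivncy woprd qchsd njow ijqz ikyg wvv tyxsd spm xdxv med
Hunk 5: at line 8 remove [ikyg] add [vfzan,tzgfm] -> 16 lines: gef hua xvy ctw ivncy woprd qchsd njow ijqz vfzan tzgfm wvv tyxsd spm xdxv med
Hunk 6: at line 10 remove [wvv,tyxsd] add [til,dlt] -> 16 lines: gef hua xvy ctw ivncy woprd qchsd njow ijqz vfzan tzgfm til dlt spm xdxv med
Final line 13: dlt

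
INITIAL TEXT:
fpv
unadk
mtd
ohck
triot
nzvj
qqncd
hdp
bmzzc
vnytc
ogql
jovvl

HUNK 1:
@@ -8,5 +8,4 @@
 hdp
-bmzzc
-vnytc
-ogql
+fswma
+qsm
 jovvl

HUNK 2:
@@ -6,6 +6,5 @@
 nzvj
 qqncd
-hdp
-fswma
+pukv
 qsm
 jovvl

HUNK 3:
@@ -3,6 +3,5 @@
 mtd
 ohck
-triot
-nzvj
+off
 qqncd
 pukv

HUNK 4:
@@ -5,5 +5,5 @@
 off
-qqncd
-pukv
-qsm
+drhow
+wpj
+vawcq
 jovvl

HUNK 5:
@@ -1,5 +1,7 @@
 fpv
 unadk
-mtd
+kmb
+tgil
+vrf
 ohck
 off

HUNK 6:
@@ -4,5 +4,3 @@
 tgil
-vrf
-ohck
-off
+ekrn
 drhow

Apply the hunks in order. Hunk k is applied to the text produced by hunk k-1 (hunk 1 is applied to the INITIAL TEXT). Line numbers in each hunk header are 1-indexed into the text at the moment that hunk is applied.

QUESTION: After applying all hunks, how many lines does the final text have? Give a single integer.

Answer: 9

Derivation:
Hunk 1: at line 8 remove [bmzzc,vnytc,ogql] add [fswma,qsm] -> 11 lines: fpv unadk mtd ohck triot nzvj qqncd hdp fswma qsm jovvl
Hunk 2: at line 6 remove [hdp,fswma] add [pukv] -> 10 lines: fpv unadk mtd ohck triot nzvj qqncd pukv qsm jovvl
Hunk 3: at line 3 remove [triot,nzvj] add [off] -> 9 lines: fpv unadk mtd ohck off qqncd pukv qsm jovvl
Hunk 4: at line 5 remove [qqncd,pukv,qsm] add [drhow,wpj,vawcq] -> 9 lines: fpv unadk mtd ohck off drhow wpj vawcq jovvl
Hunk 5: at line 1 remove [mtd] add [kmb,tgil,vrf] -> 11 lines: fpv unadk kmb tgil vrf ohck off drhow wpj vawcq jovvl
Hunk 6: at line 4 remove [vrf,ohck,off] add [ekrn] -> 9 lines: fpv unadk kmb tgil ekrn drhow wpj vawcq jovvl
Final line count: 9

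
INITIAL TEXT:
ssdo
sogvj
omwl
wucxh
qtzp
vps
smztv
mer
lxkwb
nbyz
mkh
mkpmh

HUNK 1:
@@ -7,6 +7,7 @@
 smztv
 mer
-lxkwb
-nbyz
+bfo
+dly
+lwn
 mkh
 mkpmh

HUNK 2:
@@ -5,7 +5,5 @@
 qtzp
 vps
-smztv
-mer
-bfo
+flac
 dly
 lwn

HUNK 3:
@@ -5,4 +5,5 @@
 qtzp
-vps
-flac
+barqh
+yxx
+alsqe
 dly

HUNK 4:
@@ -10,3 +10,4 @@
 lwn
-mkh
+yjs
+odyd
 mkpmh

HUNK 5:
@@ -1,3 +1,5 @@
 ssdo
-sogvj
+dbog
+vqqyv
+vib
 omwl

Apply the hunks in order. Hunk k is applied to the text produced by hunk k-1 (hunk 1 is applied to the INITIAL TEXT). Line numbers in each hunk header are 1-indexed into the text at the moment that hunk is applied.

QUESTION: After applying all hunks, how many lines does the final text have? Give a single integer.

Hunk 1: at line 7 remove [lxkwb,nbyz] add [bfo,dly,lwn] -> 13 lines: ssdo sogvj omwl wucxh qtzp vps smztv mer bfo dly lwn mkh mkpmh
Hunk 2: at line 5 remove [smztv,mer,bfo] add [flac] -> 11 lines: ssdo sogvj omwl wucxh qtzp vps flac dly lwn mkh mkpmh
Hunk 3: at line 5 remove [vps,flac] add [barqh,yxx,alsqe] -> 12 lines: ssdo sogvj omwl wucxh qtzp barqh yxx alsqe dly lwn mkh mkpmh
Hunk 4: at line 10 remove [mkh] add [yjs,odyd] -> 13 lines: ssdo sogvj omwl wucxh qtzp barqh yxx alsqe dly lwn yjs odyd mkpmh
Hunk 5: at line 1 remove [sogvj] add [dbog,vqqyv,vib] -> 15 lines: ssdo dbog vqqyv vib omwl wucxh qtzp barqh yxx alsqe dly lwn yjs odyd mkpmh
Final line count: 15

Answer: 15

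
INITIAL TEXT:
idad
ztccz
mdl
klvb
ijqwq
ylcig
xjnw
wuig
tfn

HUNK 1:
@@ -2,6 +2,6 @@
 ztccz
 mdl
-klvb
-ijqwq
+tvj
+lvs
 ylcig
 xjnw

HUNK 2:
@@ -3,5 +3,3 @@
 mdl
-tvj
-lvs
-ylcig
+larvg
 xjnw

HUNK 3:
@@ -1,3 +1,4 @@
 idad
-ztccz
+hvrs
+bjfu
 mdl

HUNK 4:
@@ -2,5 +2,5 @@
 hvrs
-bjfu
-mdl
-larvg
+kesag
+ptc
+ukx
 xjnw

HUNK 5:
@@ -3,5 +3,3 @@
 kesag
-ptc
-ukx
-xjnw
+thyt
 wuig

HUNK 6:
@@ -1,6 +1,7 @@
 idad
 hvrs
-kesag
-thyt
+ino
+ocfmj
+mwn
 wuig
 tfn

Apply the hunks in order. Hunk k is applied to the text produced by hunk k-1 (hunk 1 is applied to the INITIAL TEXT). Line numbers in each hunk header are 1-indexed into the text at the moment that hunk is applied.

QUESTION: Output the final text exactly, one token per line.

Answer: idad
hvrs
ino
ocfmj
mwn
wuig
tfn

Derivation:
Hunk 1: at line 2 remove [klvb,ijqwq] add [tvj,lvs] -> 9 lines: idad ztccz mdl tvj lvs ylcig xjnw wuig tfn
Hunk 2: at line 3 remove [tvj,lvs,ylcig] add [larvg] -> 7 lines: idad ztccz mdl larvg xjnw wuig tfn
Hunk 3: at line 1 remove [ztccz] add [hvrs,bjfu] -> 8 lines: idad hvrs bjfu mdl larvg xjnw wuig tfn
Hunk 4: at line 2 remove [bjfu,mdl,larvg] add [kesag,ptc,ukx] -> 8 lines: idad hvrs kesag ptc ukx xjnw wuig tfn
Hunk 5: at line 3 remove [ptc,ukx,xjnw] add [thyt] -> 6 lines: idad hvrs kesag thyt wuig tfn
Hunk 6: at line 1 remove [kesag,thyt] add [ino,ocfmj,mwn] -> 7 lines: idad hvrs ino ocfmj mwn wuig tfn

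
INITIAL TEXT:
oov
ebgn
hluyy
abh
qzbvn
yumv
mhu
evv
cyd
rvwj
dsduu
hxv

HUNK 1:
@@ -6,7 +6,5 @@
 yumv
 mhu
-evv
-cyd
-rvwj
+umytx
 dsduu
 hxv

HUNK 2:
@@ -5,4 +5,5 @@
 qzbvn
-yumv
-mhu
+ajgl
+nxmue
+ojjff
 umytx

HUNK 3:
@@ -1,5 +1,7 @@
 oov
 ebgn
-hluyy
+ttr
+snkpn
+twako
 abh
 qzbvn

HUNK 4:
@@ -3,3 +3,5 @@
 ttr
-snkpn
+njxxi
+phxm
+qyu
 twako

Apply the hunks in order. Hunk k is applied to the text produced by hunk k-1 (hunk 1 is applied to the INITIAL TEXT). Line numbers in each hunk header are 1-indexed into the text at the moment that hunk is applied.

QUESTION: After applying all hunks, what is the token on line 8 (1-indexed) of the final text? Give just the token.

Hunk 1: at line 6 remove [evv,cyd,rvwj] add [umytx] -> 10 lines: oov ebgn hluyy abh qzbvn yumv mhu umytx dsduu hxv
Hunk 2: at line 5 remove [yumv,mhu] add [ajgl,nxmue,ojjff] -> 11 lines: oov ebgn hluyy abh qzbvn ajgl nxmue ojjff umytx dsduu hxv
Hunk 3: at line 1 remove [hluyy] add [ttr,snkpn,twako] -> 13 lines: oov ebgn ttr snkpn twako abh qzbvn ajgl nxmue ojjff umytx dsduu hxv
Hunk 4: at line 3 remove [snkpn] add [njxxi,phxm,qyu] -> 15 lines: oov ebgn ttr njxxi phxm qyu twako abh qzbvn ajgl nxmue ojjff umytx dsduu hxv
Final line 8: abh

Answer: abh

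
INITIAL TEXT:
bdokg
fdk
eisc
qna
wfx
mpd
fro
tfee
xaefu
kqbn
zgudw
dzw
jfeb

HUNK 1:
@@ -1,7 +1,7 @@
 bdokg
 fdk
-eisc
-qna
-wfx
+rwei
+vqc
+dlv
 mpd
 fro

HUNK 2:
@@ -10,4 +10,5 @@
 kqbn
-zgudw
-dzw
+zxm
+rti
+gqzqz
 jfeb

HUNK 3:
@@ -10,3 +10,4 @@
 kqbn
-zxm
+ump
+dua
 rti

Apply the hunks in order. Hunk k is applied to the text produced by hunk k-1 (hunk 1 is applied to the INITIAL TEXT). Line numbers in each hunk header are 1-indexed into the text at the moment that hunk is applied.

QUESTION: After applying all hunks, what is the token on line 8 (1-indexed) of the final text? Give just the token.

Answer: tfee

Derivation:
Hunk 1: at line 1 remove [eisc,qna,wfx] add [rwei,vqc,dlv] -> 13 lines: bdokg fdk rwei vqc dlv mpd fro tfee xaefu kqbn zgudw dzw jfeb
Hunk 2: at line 10 remove [zgudw,dzw] add [zxm,rti,gqzqz] -> 14 lines: bdokg fdk rwei vqc dlv mpd fro tfee xaefu kqbn zxm rti gqzqz jfeb
Hunk 3: at line 10 remove [zxm] add [ump,dua] -> 15 lines: bdokg fdk rwei vqc dlv mpd fro tfee xaefu kqbn ump dua rti gqzqz jfeb
Final line 8: tfee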